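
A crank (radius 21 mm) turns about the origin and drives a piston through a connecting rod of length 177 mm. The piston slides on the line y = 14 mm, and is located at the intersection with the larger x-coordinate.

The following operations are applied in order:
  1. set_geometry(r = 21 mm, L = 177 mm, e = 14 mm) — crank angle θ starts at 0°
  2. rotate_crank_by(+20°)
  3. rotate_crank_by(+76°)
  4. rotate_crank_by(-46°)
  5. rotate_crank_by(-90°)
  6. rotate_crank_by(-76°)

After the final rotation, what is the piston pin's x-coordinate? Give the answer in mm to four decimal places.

set_geometry: r = 21 mm, L = 177 mm, e = 14 mm; θ ← 0°
rotate_crank_by(+20°): θ ← 0° +20° = 20°
rotate_crank_by(+76°): θ ← 20° +76° = 96°
rotate_crank_by(-46°): θ ← 96° -46° = 50°
rotate_crank_by(-90°): θ ← 50° -90° = -40°
rotate_crank_by(-76°): θ ← -40° -76° = -116°
crank pin P = (r cos θ, r sin θ) = (-9.205794, -18.874675)
h = r sin θ − e = -18.874675 − 14 = -32.874675
x = r cos θ + √(L² − h²) = -9.205794 + √(31329.0 − 1080.7443) = -9.205794 + 173.920257 = 164.714463

164.7145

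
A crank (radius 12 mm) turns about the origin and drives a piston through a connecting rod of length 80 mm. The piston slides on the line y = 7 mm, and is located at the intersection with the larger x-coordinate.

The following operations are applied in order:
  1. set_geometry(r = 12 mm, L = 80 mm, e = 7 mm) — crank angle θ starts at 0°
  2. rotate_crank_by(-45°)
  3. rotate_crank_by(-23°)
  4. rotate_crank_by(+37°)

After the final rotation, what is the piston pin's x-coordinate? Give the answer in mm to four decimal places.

set_geometry: r = 12 mm, L = 80 mm, e = 7 mm; θ ← 0°
rotate_crank_by(-45°): θ ← 0° -45° = -45°
rotate_crank_by(-23°): θ ← -45° -23° = -68°
rotate_crank_by(+37°): θ ← -68° +37° = -31°
crank pin P = (r cos θ, r sin θ) = (10.286008, -6.180457)
h = r sin θ − e = -6.180457 − 7 = -13.180457
x = r cos θ + √(L² − h²) = 10.286008 + √(6400.0 − 173.7244) = 10.286008 + 78.906752 = 89.192760

89.1928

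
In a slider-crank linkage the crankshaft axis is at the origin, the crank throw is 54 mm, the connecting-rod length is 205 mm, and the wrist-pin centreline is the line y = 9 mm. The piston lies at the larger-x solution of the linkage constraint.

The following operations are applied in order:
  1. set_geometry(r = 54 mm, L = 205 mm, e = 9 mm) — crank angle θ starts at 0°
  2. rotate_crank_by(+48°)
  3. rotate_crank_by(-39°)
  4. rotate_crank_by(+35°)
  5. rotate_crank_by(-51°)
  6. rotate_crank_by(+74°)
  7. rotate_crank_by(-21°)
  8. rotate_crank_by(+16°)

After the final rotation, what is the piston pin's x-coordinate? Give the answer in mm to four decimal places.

226.6694

set_geometry: r = 54 mm, L = 205 mm, e = 9 mm; θ ← 0°
rotate_crank_by(+48°): θ ← 0° +48° = 48°
rotate_crank_by(-39°): θ ← 48° -39° = 9°
rotate_crank_by(+35°): θ ← 9° +35° = 44°
rotate_crank_by(-51°): θ ← 44° -51° = -7°
rotate_crank_by(+74°): θ ← -7° +74° = 67°
rotate_crank_by(-21°): θ ← 67° -21° = 46°
rotate_crank_by(+16°): θ ← 46° +16° = 62°
crank pin P = (r cos θ, r sin θ) = (25.351464, 47.679170)
h = r sin θ − e = 47.679170 − 9 = 38.679170
x = r cos θ + √(L² − h²) = 25.351464 + √(42025.0 − 1496.0782) = 25.351464 + 201.317962 = 226.669426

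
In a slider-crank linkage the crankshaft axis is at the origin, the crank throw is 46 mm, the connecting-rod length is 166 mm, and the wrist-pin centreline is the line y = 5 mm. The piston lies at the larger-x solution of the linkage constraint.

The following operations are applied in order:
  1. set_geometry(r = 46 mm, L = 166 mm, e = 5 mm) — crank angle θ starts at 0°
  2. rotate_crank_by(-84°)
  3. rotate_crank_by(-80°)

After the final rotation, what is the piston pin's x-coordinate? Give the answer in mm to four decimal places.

set_geometry: r = 46 mm, L = 166 mm, e = 5 mm; θ ← 0°
rotate_crank_by(-84°): θ ← 0° -84° = -84°
rotate_crank_by(-80°): θ ← -84° -80° = -164°
crank pin P = (r cos θ, r sin θ) = (-44.218038, -12.679318)
h = r sin θ − e = -12.679318 − 5 = -17.679318
x = r cos θ + √(L² − h²) = -44.218038 + √(27556.0 − 312.5583) = -44.218038 + 165.055874 = 120.837836

120.8378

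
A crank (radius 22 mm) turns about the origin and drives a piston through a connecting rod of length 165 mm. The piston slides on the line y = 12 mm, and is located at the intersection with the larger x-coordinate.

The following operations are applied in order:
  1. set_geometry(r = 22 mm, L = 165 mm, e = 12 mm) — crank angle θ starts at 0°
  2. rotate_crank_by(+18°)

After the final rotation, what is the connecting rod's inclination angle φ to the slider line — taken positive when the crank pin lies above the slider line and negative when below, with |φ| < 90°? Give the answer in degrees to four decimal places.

-1.8065

set_geometry: r = 22 mm, L = 165 mm, e = 12 mm; θ ← 0°
rotate_crank_by(+18°): θ ← 0° +18° = 18°
crank pin P = (r cos θ, r sin θ) = (20.923243, 6.798374)
h = r sin θ − e = 6.798374 − 12 = -5.201626
sin φ = h / L = -5.201626 / 165 = -0.03152501
φ = arcsin(-0.03152501) = -1.806549°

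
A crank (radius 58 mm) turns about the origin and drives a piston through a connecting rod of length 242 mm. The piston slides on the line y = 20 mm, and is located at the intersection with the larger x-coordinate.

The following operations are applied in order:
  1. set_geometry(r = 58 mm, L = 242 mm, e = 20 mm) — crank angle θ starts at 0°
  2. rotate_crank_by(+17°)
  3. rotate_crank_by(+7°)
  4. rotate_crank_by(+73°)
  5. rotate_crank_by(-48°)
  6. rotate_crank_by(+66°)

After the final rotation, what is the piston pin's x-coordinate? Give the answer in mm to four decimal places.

215.2869

set_geometry: r = 58 mm, L = 242 mm, e = 20 mm; θ ← 0°
rotate_crank_by(+17°): θ ← 0° +17° = 17°
rotate_crank_by(+7°): θ ← 17° +7° = 24°
rotate_crank_by(+73°): θ ← 24° +73° = 97°
rotate_crank_by(-48°): θ ← 97° -48° = 49°
rotate_crank_by(+66°): θ ← 49° +66° = 115°
crank pin P = (r cos θ, r sin θ) = (-24.511859, 52.565852)
h = r sin θ − e = 52.565852 − 20 = 32.565852
x = r cos θ + √(L² − h²) = -24.511859 + √(58564.0 − 1060.5347) = -24.511859 + 239.798802 = 215.286943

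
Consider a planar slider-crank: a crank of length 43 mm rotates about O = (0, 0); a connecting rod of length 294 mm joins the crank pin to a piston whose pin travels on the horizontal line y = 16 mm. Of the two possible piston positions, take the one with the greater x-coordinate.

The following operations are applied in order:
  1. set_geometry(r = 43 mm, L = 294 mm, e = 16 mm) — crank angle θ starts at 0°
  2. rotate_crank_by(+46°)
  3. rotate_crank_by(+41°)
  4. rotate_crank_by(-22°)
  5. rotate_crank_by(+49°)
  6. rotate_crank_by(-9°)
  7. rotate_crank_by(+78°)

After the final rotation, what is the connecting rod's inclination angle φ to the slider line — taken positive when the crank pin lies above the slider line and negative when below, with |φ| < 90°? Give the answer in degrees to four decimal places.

-3.5590

set_geometry: r = 43 mm, L = 294 mm, e = 16 mm; θ ← 0°
rotate_crank_by(+46°): θ ← 0° +46° = 46°
rotate_crank_by(+41°): θ ← 46° +41° = 87°
rotate_crank_by(-22°): θ ← 87° -22° = 65°
rotate_crank_by(+49°): θ ← 65° +49° = 114°
rotate_crank_by(-9°): θ ← 114° -9° = 105°
rotate_crank_by(+78°): θ ← 105° +78° = 183°
crank pin P = (r cos θ, r sin θ) = (-42.941070, -2.250446)
h = r sin θ − e = -2.250446 − 16 = -18.250446
sin φ = h / L = -18.250446 / 294 = -0.06207635
φ = arcsin(-0.06207635) = -3.559001°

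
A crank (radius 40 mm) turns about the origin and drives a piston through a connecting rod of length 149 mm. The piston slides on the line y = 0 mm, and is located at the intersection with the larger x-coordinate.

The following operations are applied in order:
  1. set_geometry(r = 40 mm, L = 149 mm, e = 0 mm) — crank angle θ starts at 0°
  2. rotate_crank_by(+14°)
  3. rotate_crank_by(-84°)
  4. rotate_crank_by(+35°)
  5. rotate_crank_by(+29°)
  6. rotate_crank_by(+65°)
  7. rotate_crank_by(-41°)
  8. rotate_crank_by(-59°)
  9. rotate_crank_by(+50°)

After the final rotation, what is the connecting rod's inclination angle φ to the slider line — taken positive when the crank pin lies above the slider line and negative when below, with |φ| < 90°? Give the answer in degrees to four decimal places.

set_geometry: r = 40 mm, L = 149 mm, e = 0 mm; θ ← 0°
rotate_crank_by(+14°): θ ← 0° +14° = 14°
rotate_crank_by(-84°): θ ← 14° -84° = -70°
rotate_crank_by(+35°): θ ← -70° +35° = -35°
rotate_crank_by(+29°): θ ← -35° +29° = -6°
rotate_crank_by(+65°): θ ← -6° +65° = 59°
rotate_crank_by(-41°): θ ← 59° -41° = 18°
rotate_crank_by(-59°): θ ← 18° -59° = -41°
rotate_crank_by(+50°): θ ← -41° +50° = 9°
crank pin P = (r cos θ, r sin θ) = (39.507534, 6.257379)
h = r sin θ − e = 6.257379 − 0 = 6.257379
sin φ = h / L = 6.257379 / 149 = 0.04199583
φ = arcsin(0.04199583) = 2.406892°

2.4069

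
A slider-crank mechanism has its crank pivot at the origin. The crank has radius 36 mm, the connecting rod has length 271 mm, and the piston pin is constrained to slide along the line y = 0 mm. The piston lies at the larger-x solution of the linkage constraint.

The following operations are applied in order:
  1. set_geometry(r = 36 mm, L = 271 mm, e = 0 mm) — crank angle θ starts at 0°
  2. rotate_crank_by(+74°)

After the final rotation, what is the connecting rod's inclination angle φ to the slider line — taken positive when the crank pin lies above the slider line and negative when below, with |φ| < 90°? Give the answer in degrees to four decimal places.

set_geometry: r = 36 mm, L = 271 mm, e = 0 mm; θ ← 0°
rotate_crank_by(+74°): θ ← 0° +74° = 74°
crank pin P = (r cos θ, r sin θ) = (9.922945, 34.605421)
h = r sin θ − e = 34.605421 − 0 = 34.605421
sin φ = h / L = 34.605421 / 271 = 0.12769528
φ = arcsin(0.12769528) = 7.336432°

7.3364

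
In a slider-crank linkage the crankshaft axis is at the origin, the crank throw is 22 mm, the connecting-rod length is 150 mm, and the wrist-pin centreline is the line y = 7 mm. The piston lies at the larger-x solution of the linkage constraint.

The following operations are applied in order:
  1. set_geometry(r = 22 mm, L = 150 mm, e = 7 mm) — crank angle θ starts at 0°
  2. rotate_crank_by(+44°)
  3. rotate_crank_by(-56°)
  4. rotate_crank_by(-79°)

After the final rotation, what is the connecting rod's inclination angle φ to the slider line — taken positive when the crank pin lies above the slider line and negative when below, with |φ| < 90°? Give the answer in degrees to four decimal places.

-11.1461

set_geometry: r = 22 mm, L = 150 mm, e = 7 mm; θ ← 0°
rotate_crank_by(+44°): θ ← 0° +44° = 44°
rotate_crank_by(-56°): θ ← 44° -56° = -12°
rotate_crank_by(-79°): θ ← -12° -79° = -91°
crank pin P = (r cos θ, r sin θ) = (-0.383953, -21.996649)
h = r sin θ − e = -21.996649 − 7 = -28.996649
sin φ = h / L = -28.996649 / 150 = -0.19331100
φ = arcsin(-0.19331100) = -11.146074°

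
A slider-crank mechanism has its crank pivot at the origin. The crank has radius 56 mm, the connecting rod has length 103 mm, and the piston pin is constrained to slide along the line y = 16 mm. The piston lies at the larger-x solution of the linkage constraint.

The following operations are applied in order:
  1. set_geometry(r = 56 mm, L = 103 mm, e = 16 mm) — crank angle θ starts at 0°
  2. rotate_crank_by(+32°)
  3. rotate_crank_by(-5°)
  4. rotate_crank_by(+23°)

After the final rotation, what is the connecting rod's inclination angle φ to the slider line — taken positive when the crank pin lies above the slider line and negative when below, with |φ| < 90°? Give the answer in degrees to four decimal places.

set_geometry: r = 56 mm, L = 103 mm, e = 16 mm; θ ← 0°
rotate_crank_by(+32°): θ ← 0° +32° = 32°
rotate_crank_by(-5°): θ ← 32° -5° = 27°
rotate_crank_by(+23°): θ ← 27° +23° = 50°
crank pin P = (r cos θ, r sin θ) = (35.996106, 42.898489)
h = r sin θ − e = 42.898489 − 16 = 26.898489
sin φ = h / L = 26.898489 / 103 = 0.26115038
φ = arcsin(0.26115038) = 15.138332°

15.1383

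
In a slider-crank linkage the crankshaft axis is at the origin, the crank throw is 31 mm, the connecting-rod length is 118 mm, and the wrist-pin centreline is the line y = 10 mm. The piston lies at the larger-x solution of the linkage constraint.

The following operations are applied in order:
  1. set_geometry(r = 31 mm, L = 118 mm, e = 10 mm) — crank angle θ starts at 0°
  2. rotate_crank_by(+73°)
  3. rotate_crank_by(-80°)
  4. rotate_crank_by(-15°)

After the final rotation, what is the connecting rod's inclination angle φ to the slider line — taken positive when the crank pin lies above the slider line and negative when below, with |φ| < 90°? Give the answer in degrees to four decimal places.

set_geometry: r = 31 mm, L = 118 mm, e = 10 mm; θ ← 0°
rotate_crank_by(+73°): θ ← 0° +73° = 73°
rotate_crank_by(-80°): θ ← 73° -80° = -7°
rotate_crank_by(-15°): θ ← -7° -15° = -22°
crank pin P = (r cos θ, r sin θ) = (28.742699, -11.612804)
h = r sin θ − e = -11.612804 − 10 = -21.612804
sin φ = h / L = -21.612804 / 118 = -0.18315936
φ = arcsin(-0.18315936) = -10.553838°

-10.5538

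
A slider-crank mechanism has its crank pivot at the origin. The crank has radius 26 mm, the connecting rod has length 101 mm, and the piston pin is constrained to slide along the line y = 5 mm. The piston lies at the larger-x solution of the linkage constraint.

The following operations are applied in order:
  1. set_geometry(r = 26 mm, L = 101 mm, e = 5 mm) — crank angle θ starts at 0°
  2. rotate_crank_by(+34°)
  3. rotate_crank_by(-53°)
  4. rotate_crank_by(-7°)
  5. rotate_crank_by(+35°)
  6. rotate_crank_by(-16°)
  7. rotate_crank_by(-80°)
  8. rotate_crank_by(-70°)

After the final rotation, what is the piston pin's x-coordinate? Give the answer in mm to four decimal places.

75.9228

set_geometry: r = 26 mm, L = 101 mm, e = 5 mm; θ ← 0°
rotate_crank_by(+34°): θ ← 0° +34° = 34°
rotate_crank_by(-53°): θ ← 34° -53° = -19°
rotate_crank_by(-7°): θ ← -19° -7° = -26°
rotate_crank_by(+35°): θ ← -26° +35° = 9°
rotate_crank_by(-16°): θ ← 9° -16° = -7°
rotate_crank_by(-80°): θ ← -7° -80° = -87°
rotate_crank_by(-70°): θ ← -87° -70° = -157°
crank pin P = (r cos θ, r sin θ) = (-23.933126, -10.159009)
h = r sin θ − e = -10.159009 − 5 = -15.159009
x = r cos θ + √(L² − h²) = -23.933126 + √(10201.0 − 229.7956) = -23.933126 + 99.855918 = 75.922792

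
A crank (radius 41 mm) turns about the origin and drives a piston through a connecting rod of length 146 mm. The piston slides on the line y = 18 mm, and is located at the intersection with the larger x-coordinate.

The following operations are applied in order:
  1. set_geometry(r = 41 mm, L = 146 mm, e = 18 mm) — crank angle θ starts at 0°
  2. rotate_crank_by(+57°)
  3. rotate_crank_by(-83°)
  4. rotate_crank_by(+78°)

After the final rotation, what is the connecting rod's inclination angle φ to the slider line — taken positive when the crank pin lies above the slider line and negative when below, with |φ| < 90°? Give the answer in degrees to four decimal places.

set_geometry: r = 41 mm, L = 146 mm, e = 18 mm; θ ← 0°
rotate_crank_by(+57°): θ ← 0° +57° = 57°
rotate_crank_by(-83°): θ ← 57° -83° = -26°
rotate_crank_by(+78°): θ ← -26° +78° = 52°
crank pin P = (r cos θ, r sin θ) = (25.242120, 32.308441)
h = r sin θ − e = 32.308441 − 18 = 14.308441
sin φ = h / L = 14.308441 / 146 = 0.09800302
φ = arcsin(0.09800302) = 5.624187°

5.6242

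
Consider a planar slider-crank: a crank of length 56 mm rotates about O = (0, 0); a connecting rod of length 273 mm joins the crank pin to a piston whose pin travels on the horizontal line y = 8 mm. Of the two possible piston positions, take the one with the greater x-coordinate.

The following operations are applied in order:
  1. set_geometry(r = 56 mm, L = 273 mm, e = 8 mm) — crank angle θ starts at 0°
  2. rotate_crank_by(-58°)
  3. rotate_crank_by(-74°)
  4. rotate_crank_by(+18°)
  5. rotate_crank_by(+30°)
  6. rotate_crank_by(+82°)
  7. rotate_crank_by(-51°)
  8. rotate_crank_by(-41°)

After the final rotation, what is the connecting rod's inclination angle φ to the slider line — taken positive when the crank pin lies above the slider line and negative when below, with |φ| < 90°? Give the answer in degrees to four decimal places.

set_geometry: r = 56 mm, L = 273 mm, e = 8 mm; θ ← 0°
rotate_crank_by(-58°): θ ← 0° -58° = -58°
rotate_crank_by(-74°): θ ← -58° -74° = -132°
rotate_crank_by(+18°): θ ← -132° +18° = -114°
rotate_crank_by(+30°): θ ← -114° +30° = -84°
rotate_crank_by(+82°): θ ← -84° +82° = -2°
rotate_crank_by(-51°): θ ← -2° -51° = -53°
rotate_crank_by(-41°): θ ← -53° -41° = -94°
crank pin P = (r cos θ, r sin θ) = (-3.906363, -55.863587)
h = r sin θ − e = -55.863587 − 8 = -63.863587
sin φ = h / L = -63.863587 / 273 = -0.23393255
φ = arcsin(-0.23393255) = -13.528709°

-13.5287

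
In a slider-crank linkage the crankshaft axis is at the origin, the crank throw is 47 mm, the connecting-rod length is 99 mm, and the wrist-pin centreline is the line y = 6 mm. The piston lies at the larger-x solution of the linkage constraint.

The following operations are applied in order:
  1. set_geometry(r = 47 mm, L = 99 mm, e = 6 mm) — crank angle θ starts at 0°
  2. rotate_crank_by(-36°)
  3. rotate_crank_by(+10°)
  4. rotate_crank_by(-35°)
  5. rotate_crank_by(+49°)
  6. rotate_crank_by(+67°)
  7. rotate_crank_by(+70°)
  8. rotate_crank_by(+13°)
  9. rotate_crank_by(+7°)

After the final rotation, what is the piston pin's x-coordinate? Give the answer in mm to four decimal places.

58.2560

set_geometry: r = 47 mm, L = 99 mm, e = 6 mm; θ ← 0°
rotate_crank_by(-36°): θ ← 0° -36° = -36°
rotate_crank_by(+10°): θ ← -36° +10° = -26°
rotate_crank_by(-35°): θ ← -26° -35° = -61°
rotate_crank_by(+49°): θ ← -61° +49° = -12°
rotate_crank_by(+67°): θ ← -12° +67° = 55°
rotate_crank_by(+70°): θ ← 55° +70° = 125°
rotate_crank_by(+13°): θ ← 125° +13° = 138°
rotate_crank_by(+7°): θ ← 138° +7° = 145°
crank pin P = (r cos θ, r sin θ) = (-38.500146, 26.958093)
h = r sin θ − e = 26.958093 − 6 = 20.958093
x = r cos θ + √(L² − h²) = -38.500146 + √(9801.0 − 439.2416) = -38.500146 + 96.756180 = 58.256034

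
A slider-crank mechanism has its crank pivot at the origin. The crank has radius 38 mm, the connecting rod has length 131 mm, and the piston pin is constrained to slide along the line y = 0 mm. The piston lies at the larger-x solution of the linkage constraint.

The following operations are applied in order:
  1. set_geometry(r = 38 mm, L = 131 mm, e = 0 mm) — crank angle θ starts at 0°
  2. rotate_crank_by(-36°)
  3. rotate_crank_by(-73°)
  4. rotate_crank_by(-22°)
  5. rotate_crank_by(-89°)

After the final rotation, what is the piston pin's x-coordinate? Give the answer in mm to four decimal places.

set_geometry: r = 38 mm, L = 131 mm, e = 0 mm; θ ← 0°
rotate_crank_by(-36°): θ ← 0° -36° = -36°
rotate_crank_by(-73°): θ ← -36° -73° = -109°
rotate_crank_by(-22°): θ ← -109° -22° = -131°
rotate_crank_by(-89°): θ ← -131° -89° = -220°
crank pin P = (r cos θ, r sin θ) = (-29.109689, 24.425929)
h = r sin θ − e = 24.425929 − 0 = 24.425929
x = r cos θ + √(L² − h²) = -29.109689 + √(17161.0 − 596.6260) = -29.109689 + 128.702657 = 99.592968

99.5930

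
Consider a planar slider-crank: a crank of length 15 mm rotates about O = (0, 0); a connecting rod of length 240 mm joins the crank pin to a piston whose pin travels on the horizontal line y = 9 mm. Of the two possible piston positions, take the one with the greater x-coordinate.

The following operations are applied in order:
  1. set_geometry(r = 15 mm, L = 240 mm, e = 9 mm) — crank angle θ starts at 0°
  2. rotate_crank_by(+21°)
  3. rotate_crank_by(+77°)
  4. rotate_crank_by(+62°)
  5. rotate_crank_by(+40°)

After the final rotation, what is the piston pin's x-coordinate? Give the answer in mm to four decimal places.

225.4883

set_geometry: r = 15 mm, L = 240 mm, e = 9 mm; θ ← 0°
rotate_crank_by(+21°): θ ← 0° +21° = 21°
rotate_crank_by(+77°): θ ← 21° +77° = 98°
rotate_crank_by(+62°): θ ← 98° +62° = 160°
rotate_crank_by(+40°): θ ← 160° +40° = 200°
crank pin P = (r cos θ, r sin θ) = (-14.095389, -5.130302)
h = r sin θ − e = -5.130302 − 9 = -14.130302
x = r cos θ + √(L² − h²) = -14.095389 + √(57600.0 − 199.6654) = -14.095389 + 239.583669 = 225.488280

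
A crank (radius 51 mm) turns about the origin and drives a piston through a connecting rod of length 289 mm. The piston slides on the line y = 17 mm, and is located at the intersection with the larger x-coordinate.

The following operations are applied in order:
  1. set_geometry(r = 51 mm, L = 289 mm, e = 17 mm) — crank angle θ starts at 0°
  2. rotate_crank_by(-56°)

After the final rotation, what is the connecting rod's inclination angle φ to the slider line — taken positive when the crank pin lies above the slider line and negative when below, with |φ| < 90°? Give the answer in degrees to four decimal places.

-11.8368

set_geometry: r = 51 mm, L = 289 mm, e = 17 mm; θ ← 0°
rotate_crank_by(-56°): θ ← 0° -56° = -56°
crank pin P = (r cos θ, r sin θ) = (28.518838, -42.280916)
h = r sin θ − e = -42.280916 − 17 = -59.280916
sin φ = h / L = -59.280916 / 289 = -0.20512428
φ = arcsin(-0.20512428) = -11.836774°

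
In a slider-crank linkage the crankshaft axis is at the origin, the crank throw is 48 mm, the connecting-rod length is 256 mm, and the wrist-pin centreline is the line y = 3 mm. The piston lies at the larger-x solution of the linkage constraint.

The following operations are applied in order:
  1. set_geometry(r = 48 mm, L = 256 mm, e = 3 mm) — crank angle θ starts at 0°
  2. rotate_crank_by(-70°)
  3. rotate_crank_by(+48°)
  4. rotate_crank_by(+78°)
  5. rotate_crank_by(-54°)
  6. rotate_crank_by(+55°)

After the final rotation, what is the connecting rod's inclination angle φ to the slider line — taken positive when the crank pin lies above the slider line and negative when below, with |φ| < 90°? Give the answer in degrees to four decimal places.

set_geometry: r = 48 mm, L = 256 mm, e = 3 mm; θ ← 0°
rotate_crank_by(-70°): θ ← 0° -70° = -70°
rotate_crank_by(+48°): θ ← -70° +48° = -22°
rotate_crank_by(+78°): θ ← -22° +78° = 56°
rotate_crank_by(-54°): θ ← 56° -54° = 2°
rotate_crank_by(+55°): θ ← 2° +55° = 57°
crank pin P = (r cos θ, r sin θ) = (26.142674, 40.256187)
h = r sin θ − e = 40.256187 − 3 = 37.256187
sin φ = h / L = 37.256187 / 256 = 0.14553198
φ = arcsin(0.14553198) = 8.368086°

8.3681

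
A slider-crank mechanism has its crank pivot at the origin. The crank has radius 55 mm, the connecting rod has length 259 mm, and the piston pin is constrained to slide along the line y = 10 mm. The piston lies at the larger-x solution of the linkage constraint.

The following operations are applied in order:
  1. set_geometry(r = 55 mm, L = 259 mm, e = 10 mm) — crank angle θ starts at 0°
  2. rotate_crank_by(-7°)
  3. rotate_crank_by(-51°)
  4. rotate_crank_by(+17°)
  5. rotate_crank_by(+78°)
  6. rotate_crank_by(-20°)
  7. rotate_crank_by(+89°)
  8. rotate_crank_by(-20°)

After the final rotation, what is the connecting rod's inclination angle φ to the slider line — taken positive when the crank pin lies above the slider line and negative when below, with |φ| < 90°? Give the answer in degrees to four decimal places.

set_geometry: r = 55 mm, L = 259 mm, e = 10 mm; θ ← 0°
rotate_crank_by(-7°): θ ← 0° -7° = -7°
rotate_crank_by(-51°): θ ← -7° -51° = -58°
rotate_crank_by(+17°): θ ← -58° +17° = -41°
rotate_crank_by(+78°): θ ← -41° +78° = 37°
rotate_crank_by(-20°): θ ← 37° -20° = 17°
rotate_crank_by(+89°): θ ← 17° +89° = 106°
rotate_crank_by(-20°): θ ← 106° -20° = 86°
crank pin P = (r cos θ, r sin θ) = (3.836606, 54.866023)
h = r sin θ − e = 54.866023 − 10 = 44.866023
sin φ = h / L = 44.866023 / 259 = 0.17322789
φ = arcsin(0.17322789) = 9.975549°

9.9755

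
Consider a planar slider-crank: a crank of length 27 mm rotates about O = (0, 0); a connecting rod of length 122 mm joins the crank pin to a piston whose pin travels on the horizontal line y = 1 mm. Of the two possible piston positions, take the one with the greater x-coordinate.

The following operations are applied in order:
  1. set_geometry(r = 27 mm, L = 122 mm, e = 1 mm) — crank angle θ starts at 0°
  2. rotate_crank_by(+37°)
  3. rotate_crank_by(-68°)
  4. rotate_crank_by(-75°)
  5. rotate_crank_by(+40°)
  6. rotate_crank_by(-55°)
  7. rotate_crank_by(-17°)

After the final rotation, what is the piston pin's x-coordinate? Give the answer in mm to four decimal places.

100.4360

set_geometry: r = 27 mm, L = 122 mm, e = 1 mm; θ ← 0°
rotate_crank_by(+37°): θ ← 0° +37° = 37°
rotate_crank_by(-68°): θ ← 37° -68° = -31°
rotate_crank_by(-75°): θ ← -31° -75° = -106°
rotate_crank_by(+40°): θ ← -106° +40° = -66°
rotate_crank_by(-55°): θ ← -66° -55° = -121°
rotate_crank_by(-17°): θ ← -121° -17° = -138°
crank pin P = (r cos θ, r sin θ) = (-20.064910, -18.066526)
h = r sin θ − e = -18.066526 − 1 = -19.066526
x = r cos θ + √(L² − h²) = -20.064910 + √(14884.0 − 363.5324) = -20.064910 + 120.500903 = 100.435992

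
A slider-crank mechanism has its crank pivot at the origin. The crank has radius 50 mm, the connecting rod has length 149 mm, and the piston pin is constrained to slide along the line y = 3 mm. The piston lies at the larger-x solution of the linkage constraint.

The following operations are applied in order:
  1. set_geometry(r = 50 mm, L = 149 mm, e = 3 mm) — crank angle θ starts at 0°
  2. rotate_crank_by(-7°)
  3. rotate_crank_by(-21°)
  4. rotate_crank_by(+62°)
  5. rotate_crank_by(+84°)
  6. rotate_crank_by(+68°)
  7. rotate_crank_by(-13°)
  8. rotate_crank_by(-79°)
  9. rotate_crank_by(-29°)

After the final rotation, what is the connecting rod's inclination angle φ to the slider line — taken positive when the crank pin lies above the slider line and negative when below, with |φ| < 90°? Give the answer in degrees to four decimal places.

16.4988

set_geometry: r = 50 mm, L = 149 mm, e = 3 mm; θ ← 0°
rotate_crank_by(-7°): θ ← 0° -7° = -7°
rotate_crank_by(-21°): θ ← -7° -21° = -28°
rotate_crank_by(+62°): θ ← -28° +62° = 34°
rotate_crank_by(+84°): θ ← 34° +84° = 118°
rotate_crank_by(+68°): θ ← 118° +68° = 186°
rotate_crank_by(-13°): θ ← 186° -13° = 173°
rotate_crank_by(-79°): θ ← 173° -79° = 94°
rotate_crank_by(-29°): θ ← 94° -29° = 65°
crank pin P = (r cos θ, r sin θ) = (21.130913, 45.315389)
h = r sin θ − e = 45.315389 − 3 = 42.315389
sin φ = h / L = 42.315389 / 149 = 0.28399590
φ = arcsin(0.28399590) = 16.498838°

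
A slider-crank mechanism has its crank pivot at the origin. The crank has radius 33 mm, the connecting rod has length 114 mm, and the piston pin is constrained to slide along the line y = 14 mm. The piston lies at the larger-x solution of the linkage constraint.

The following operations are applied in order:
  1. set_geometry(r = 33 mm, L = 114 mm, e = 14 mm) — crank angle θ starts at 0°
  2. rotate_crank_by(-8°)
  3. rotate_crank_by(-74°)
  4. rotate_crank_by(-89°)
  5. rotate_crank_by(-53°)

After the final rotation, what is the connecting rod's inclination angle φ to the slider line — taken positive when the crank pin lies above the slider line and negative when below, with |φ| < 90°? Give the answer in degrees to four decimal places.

set_geometry: r = 33 mm, L = 114 mm, e = 14 mm; θ ← 0°
rotate_crank_by(-8°): θ ← 0° -8° = -8°
rotate_crank_by(-74°): θ ← -8° -74° = -82°
rotate_crank_by(-89°): θ ← -82° -89° = -171°
rotate_crank_by(-53°): θ ← -171° -53° = -224°
crank pin P = (r cos θ, r sin θ) = (-23.738213, 22.923726)
h = r sin θ − e = 22.923726 − 14 = 8.923726
sin φ = h / L = 8.923726 / 114 = 0.07827830
φ = arcsin(0.07827830) = 4.489609°

4.4896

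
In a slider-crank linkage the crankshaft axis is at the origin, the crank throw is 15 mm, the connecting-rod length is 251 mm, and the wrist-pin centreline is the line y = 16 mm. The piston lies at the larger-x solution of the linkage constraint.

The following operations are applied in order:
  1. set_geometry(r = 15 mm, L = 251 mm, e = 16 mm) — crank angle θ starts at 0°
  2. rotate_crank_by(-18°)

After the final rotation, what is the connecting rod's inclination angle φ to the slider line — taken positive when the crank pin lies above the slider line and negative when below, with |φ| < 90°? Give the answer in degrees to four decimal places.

set_geometry: r = 15 mm, L = 251 mm, e = 16 mm; θ ← 0°
rotate_crank_by(-18°): θ ← 0° -18° = -18°
crank pin P = (r cos θ, r sin θ) = (14.265848, -4.635255)
h = r sin θ − e = -4.635255 − 16 = -20.635255
sin φ = h / L = -20.635255 / 251 = -0.08221217
φ = arcsin(-0.08221217) = -4.715733°

-4.7157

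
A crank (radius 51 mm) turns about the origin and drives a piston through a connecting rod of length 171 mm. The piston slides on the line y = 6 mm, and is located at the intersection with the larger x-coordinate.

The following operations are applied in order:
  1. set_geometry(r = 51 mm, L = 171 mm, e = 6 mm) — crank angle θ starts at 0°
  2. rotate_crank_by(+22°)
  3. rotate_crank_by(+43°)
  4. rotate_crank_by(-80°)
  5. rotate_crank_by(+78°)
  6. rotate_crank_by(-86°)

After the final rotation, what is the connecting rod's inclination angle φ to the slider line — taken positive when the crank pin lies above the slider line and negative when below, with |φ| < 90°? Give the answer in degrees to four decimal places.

-8.7209

set_geometry: r = 51 mm, L = 171 mm, e = 6 mm; θ ← 0°
rotate_crank_by(+22°): θ ← 0° +22° = 22°
rotate_crank_by(+43°): θ ← 22° +43° = 65°
rotate_crank_by(-80°): θ ← 65° -80° = -15°
rotate_crank_by(+78°): θ ← -15° +78° = 63°
rotate_crank_by(-86°): θ ← 63° -86° = -23°
crank pin P = (r cos θ, r sin θ) = (46.945748, -19.927288)
h = r sin θ − e = -19.927288 − 6 = -25.927288
sin φ = h / L = -25.927288 / 171 = -0.15162156
φ = arcsin(-0.15162156) = -8.720910°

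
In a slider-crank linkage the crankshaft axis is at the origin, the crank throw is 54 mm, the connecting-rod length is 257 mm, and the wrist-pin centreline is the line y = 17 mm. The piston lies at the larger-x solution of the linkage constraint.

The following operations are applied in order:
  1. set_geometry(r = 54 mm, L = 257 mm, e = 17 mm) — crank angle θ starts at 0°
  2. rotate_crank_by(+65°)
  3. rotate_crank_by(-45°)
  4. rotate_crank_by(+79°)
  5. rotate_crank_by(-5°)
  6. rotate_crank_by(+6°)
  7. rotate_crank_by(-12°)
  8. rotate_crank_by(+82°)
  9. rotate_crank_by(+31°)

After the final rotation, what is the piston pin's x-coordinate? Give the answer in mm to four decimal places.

204.0027

set_geometry: r = 54 mm, L = 257 mm, e = 17 mm; θ ← 0°
rotate_crank_by(+65°): θ ← 0° +65° = 65°
rotate_crank_by(-45°): θ ← 65° -45° = 20°
rotate_crank_by(+79°): θ ← 20° +79° = 99°
rotate_crank_by(-5°): θ ← 99° -5° = 94°
rotate_crank_by(+6°): θ ← 94° +6° = 100°
rotate_crank_by(-12°): θ ← 100° -12° = 88°
rotate_crank_by(+82°): θ ← 88° +82° = 170°
rotate_crank_by(+31°): θ ← 170° +31° = 201°
crank pin P = (r cos θ, r sin θ) = (-50.413343, -19.351869)
h = r sin θ − e = -19.351869 − 17 = -36.351869
x = r cos θ + √(L² − h²) = -50.413343 + √(66049.0 − 1321.4584) = -50.413343 + 254.416080 = 204.002737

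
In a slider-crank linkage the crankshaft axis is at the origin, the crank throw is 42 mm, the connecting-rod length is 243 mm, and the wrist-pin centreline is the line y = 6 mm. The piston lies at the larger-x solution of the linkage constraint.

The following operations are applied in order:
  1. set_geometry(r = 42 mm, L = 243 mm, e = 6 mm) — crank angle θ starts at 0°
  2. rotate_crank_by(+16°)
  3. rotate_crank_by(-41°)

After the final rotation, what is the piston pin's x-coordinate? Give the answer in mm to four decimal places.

set_geometry: r = 42 mm, L = 243 mm, e = 6 mm; θ ← 0°
rotate_crank_by(+16°): θ ← 0° +16° = 16°
rotate_crank_by(-41°): θ ← 16° -41° = -25°
crank pin P = (r cos θ, r sin θ) = (38.064927, -17.749967)
h = r sin θ − e = -17.749967 − 6 = -23.749967
x = r cos θ + √(L² − h²) = 38.064927 + √(59049.0 − 564.0609) = 38.064927 + 241.836596 = 279.901523

279.9015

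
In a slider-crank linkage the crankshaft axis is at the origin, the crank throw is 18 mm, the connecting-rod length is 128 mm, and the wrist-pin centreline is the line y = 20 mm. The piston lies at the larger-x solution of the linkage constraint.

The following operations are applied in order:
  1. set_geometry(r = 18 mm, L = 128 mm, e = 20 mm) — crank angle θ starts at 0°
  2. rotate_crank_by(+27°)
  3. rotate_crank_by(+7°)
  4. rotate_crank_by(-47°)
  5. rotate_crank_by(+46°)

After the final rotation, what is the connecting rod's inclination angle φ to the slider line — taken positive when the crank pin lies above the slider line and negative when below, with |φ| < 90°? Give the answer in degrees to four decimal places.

-4.5690

set_geometry: r = 18 mm, L = 128 mm, e = 20 mm; θ ← 0°
rotate_crank_by(+27°): θ ← 0° +27° = 27°
rotate_crank_by(+7°): θ ← 27° +7° = 34°
rotate_crank_by(-47°): θ ← 34° -47° = -13°
rotate_crank_by(+46°): θ ← -13° +46° = 33°
crank pin P = (r cos θ, r sin θ) = (15.096070, 9.803503)
h = r sin θ − e = 9.803503 − 20 = -10.196497
sin φ = h / L = -10.196497 / 128 = -0.07966014
φ = arcsin(-0.07966014) = -4.569031°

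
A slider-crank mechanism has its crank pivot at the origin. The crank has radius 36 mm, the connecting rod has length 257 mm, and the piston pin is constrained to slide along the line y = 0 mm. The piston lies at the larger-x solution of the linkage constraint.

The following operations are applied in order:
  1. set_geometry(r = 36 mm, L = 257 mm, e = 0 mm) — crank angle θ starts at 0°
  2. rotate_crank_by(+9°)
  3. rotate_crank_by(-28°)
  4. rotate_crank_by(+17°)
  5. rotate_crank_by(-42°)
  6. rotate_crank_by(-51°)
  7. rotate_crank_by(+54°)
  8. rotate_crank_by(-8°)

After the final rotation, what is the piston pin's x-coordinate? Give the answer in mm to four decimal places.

set_geometry: r = 36 mm, L = 257 mm, e = 0 mm; θ ← 0°
rotate_crank_by(+9°): θ ← 0° +9° = 9°
rotate_crank_by(-28°): θ ← 9° -28° = -19°
rotate_crank_by(+17°): θ ← -19° +17° = -2°
rotate_crank_by(-42°): θ ← -2° -42° = -44°
rotate_crank_by(-51°): θ ← -44° -51° = -95°
rotate_crank_by(+54°): θ ← -95° +54° = -41°
rotate_crank_by(-8°): θ ← -41° -8° = -49°
crank pin P = (r cos θ, r sin θ) = (23.618125, -27.169545)
h = r sin θ − e = -27.169545 − 0 = -27.169545
x = r cos θ + √(L² − h²) = 23.618125 + √(66049.0 − 738.1842) = 23.618125 + 255.559809 = 279.177934

279.1779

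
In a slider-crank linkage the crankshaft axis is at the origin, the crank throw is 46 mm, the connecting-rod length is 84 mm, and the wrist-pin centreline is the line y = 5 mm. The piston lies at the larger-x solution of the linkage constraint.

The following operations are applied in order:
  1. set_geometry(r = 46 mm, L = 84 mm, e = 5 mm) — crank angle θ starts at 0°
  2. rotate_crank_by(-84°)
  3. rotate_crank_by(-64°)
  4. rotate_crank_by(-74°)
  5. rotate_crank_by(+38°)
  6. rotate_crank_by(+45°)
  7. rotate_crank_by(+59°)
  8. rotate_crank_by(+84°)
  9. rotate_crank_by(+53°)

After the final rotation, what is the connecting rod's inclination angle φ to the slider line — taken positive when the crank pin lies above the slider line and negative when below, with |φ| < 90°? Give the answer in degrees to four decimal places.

23.5624

set_geometry: r = 46 mm, L = 84 mm, e = 5 mm; θ ← 0°
rotate_crank_by(-84°): θ ← 0° -84° = -84°
rotate_crank_by(-64°): θ ← -84° -64° = -148°
rotate_crank_by(-74°): θ ← -148° -74° = -222°
rotate_crank_by(+38°): θ ← -222° +38° = -184°
rotate_crank_by(+45°): θ ← -184° +45° = -139°
rotate_crank_by(+59°): θ ← -139° +59° = -80°
rotate_crank_by(+84°): θ ← -80° +84° = 4°
rotate_crank_by(+53°): θ ← 4° +53° = 57°
crank pin P = (r cos θ, r sin θ) = (25.053396, 38.578846)
h = r sin θ − e = 38.578846 − 5 = 33.578846
sin φ = h / L = 33.578846 / 84 = 0.39974817
φ = arcsin(0.39974817) = 23.562436°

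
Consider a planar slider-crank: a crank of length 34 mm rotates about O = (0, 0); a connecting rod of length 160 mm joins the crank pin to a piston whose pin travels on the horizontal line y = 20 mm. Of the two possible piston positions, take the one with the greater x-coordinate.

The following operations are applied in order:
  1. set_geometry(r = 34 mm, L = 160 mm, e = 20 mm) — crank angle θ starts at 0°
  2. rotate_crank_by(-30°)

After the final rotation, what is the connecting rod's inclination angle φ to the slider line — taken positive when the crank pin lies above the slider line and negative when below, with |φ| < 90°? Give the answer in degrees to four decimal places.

set_geometry: r = 34 mm, L = 160 mm, e = 20 mm; θ ← 0°
rotate_crank_by(-30°): θ ← 0° -30° = -30°
crank pin P = (r cos θ, r sin θ) = (29.444864, -17.000000)
h = r sin θ − e = -17.000000 − 20 = -37.000000
sin φ = h / L = -37.000000 / 160 = -0.23125000
φ = arcsin(-0.23125000) = -13.370676°

-13.3707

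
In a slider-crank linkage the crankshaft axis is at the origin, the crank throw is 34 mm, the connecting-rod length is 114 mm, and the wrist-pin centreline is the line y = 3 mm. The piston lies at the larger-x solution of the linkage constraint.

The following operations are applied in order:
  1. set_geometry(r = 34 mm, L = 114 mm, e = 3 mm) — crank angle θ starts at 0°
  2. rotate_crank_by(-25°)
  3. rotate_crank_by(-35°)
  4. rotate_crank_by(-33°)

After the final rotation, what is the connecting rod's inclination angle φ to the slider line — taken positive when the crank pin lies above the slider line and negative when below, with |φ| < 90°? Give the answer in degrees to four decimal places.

set_geometry: r = 34 mm, L = 114 mm, e = 3 mm; θ ← 0°
rotate_crank_by(-25°): θ ← 0° -25° = -25°
rotate_crank_by(-35°): θ ← -25° -35° = -60°
rotate_crank_by(-33°): θ ← -60° -33° = -93°
crank pin P = (r cos θ, r sin θ) = (-1.779423, -33.953404)
h = r sin θ − e = -33.953404 − 3 = -36.953404
sin φ = h / L = -36.953404 / 114 = -0.32415267
φ = arcsin(-0.32415267) = -18.914248°

-18.9142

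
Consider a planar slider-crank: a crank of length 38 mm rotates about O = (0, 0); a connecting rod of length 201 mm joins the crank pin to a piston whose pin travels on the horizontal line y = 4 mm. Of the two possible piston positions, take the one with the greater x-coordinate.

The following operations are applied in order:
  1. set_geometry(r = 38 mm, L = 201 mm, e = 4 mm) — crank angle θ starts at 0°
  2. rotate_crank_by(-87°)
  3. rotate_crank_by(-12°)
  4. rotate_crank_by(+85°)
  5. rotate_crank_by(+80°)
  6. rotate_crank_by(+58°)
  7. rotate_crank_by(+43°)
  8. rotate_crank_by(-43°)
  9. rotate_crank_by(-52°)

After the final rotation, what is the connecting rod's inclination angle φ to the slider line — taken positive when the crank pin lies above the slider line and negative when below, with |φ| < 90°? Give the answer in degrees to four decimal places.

set_geometry: r = 38 mm, L = 201 mm, e = 4 mm; θ ← 0°
rotate_crank_by(-87°): θ ← 0° -87° = -87°
rotate_crank_by(-12°): θ ← -87° -12° = -99°
rotate_crank_by(+85°): θ ← -99° +85° = -14°
rotate_crank_by(+80°): θ ← -14° +80° = 66°
rotate_crank_by(+58°): θ ← 66° +58° = 124°
rotate_crank_by(+43°): θ ← 124° +43° = 167°
rotate_crank_by(-43°): θ ← 167° -43° = 124°
rotate_crank_by(-52°): θ ← 124° -52° = 72°
crank pin P = (r cos θ, r sin θ) = (11.742646, 36.140148)
h = r sin θ − e = 36.140148 − 4 = 32.140148
sin φ = h / L = 32.140148 / 201 = 0.15990123
φ = arcsin(0.15990123) = 9.201163°

9.2012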